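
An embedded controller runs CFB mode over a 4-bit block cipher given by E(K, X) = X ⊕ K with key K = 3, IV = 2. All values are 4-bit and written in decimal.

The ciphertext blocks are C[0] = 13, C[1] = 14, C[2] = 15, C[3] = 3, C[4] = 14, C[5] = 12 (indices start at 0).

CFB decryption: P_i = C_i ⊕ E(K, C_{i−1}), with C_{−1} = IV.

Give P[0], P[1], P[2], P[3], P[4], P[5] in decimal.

P[0] = 12, P[1] = 0, P[2] = 2, P[3] = 15, P[4] = 14, P[5] = 1

P[0]: E(K, 2) = 1; 13 ⊕ 1 = 12.
P[1]: E(K, 13) = 14; 14 ⊕ 14 = 0.
P[2]: E(K, 14) = 13; 15 ⊕ 13 = 2.
P[3]: E(K, 15) = 12; 3 ⊕ 12 = 15.
P[4]: E(K, 3) = 0; 14 ⊕ 0 = 14.
P[5]: E(K, 14) = 13; 12 ⊕ 13 = 1.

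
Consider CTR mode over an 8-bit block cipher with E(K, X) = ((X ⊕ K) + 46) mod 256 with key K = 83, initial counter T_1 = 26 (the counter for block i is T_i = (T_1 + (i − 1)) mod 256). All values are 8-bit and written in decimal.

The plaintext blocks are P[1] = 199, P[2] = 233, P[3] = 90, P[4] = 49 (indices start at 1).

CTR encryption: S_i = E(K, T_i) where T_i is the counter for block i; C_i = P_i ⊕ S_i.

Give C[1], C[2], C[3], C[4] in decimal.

C[1]: T = 26, S = E(K, T) = 119; 199 ⊕ 119 = 176.
C[2]: T = 27, S = E(K, T) = 118; 233 ⊕ 118 = 159.
C[3]: T = 28, S = E(K, T) = 125; 90 ⊕ 125 = 39.
C[4]: T = 29, S = E(K, T) = 124; 49 ⊕ 124 = 77.

C[1] = 176, C[2] = 159, C[3] = 39, C[4] = 77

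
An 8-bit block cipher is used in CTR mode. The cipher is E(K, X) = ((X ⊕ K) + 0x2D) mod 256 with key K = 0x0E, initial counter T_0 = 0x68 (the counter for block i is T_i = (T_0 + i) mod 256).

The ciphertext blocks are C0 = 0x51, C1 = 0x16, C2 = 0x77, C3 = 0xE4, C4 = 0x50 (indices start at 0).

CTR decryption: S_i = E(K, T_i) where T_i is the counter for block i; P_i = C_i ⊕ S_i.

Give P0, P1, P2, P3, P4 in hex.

P0: T = 0x68, S = E(K, T) = 0x93; 0x51 ⊕ 0x93 = 0xC2.
P1: T = 0x69, S = E(K, T) = 0x94; 0x16 ⊕ 0x94 = 0x82.
P2: T = 0x6A, S = E(K, T) = 0x91; 0x77 ⊕ 0x91 = 0xE6.
P3: T = 0x6B, S = E(K, T) = 0x92; 0xE4 ⊕ 0x92 = 0x76.
P4: T = 0x6C, S = E(K, T) = 0x8F; 0x50 ⊕ 0x8F = 0xDF.

P0 = 0xC2, P1 = 0x82, P2 = 0xE6, P3 = 0x76, P4 = 0xDF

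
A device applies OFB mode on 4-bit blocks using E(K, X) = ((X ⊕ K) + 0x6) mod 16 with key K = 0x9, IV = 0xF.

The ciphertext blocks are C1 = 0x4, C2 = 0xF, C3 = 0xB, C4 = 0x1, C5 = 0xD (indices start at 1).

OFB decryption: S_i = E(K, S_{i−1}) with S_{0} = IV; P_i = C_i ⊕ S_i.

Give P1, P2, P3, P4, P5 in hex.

P1 = 0x8, P2 = 0x4, P3 = 0x3, P4 = 0x6, P5 = 0x9

P1: S = E(K, 0xF) = 0xC; 0x4 ⊕ 0xC = 0x8.
P2: S = E(K, 0xC) = 0xB; 0xF ⊕ 0xB = 0x4.
P3: S = E(K, 0xB) = 0x8; 0xB ⊕ 0x8 = 0x3.
P4: S = E(K, 0x8) = 0x7; 0x1 ⊕ 0x7 = 0x6.
P5: S = E(K, 0x7) = 0x4; 0xD ⊕ 0x4 = 0x9.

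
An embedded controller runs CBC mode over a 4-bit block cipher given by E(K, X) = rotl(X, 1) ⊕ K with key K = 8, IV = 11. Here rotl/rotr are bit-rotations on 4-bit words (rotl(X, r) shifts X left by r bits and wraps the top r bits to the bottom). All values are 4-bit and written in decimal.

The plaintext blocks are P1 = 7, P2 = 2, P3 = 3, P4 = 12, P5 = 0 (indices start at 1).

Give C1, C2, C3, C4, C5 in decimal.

CBC encryption: C_i = E(K, P_i ⊕ C_{i−1}), with C_{0} = IV.
C1: P1 ⊕ 11 = 12; E(K, 12) = 1.
C2: P2 ⊕ 1 = 3; E(K, 3) = 14.
C3: P3 ⊕ 14 = 13; E(K, 13) = 3.
C4: P4 ⊕ 3 = 15; E(K, 15) = 7.
C5: P5 ⊕ 7 = 7; E(K, 7) = 6.

C1 = 1, C2 = 14, C3 = 3, C4 = 7, C5 = 6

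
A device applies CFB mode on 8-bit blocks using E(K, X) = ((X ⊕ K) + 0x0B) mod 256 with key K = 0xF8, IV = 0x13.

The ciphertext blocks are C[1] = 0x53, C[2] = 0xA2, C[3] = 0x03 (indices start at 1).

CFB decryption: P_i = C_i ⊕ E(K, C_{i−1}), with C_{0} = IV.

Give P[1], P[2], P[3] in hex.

P[1] = 0xA5, P[2] = 0x14, P[3] = 0x66

P[1]: E(K, 0x13) = 0xF6; 0x53 ⊕ 0xF6 = 0xA5.
P[2]: E(K, 0x53) = 0xB6; 0xA2 ⊕ 0xB6 = 0x14.
P[3]: E(K, 0xA2) = 0x65; 0x03 ⊕ 0x65 = 0x66.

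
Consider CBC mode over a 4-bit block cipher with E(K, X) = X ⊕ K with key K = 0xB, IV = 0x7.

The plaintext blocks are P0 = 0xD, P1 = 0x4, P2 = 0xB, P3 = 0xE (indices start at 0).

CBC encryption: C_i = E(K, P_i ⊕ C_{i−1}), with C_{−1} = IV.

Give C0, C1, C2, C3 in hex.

C0 = 0x1, C1 = 0xE, C2 = 0xE, C3 = 0xB

C0: P0 ⊕ 0x7 = 0xA; E(K, 0xA) = 0x1.
C1: P1 ⊕ 0x1 = 0x5; E(K, 0x5) = 0xE.
C2: P2 ⊕ 0xE = 0x5; E(K, 0x5) = 0xE.
C3: P3 ⊕ 0xE = 0x0; E(K, 0x0) = 0xB.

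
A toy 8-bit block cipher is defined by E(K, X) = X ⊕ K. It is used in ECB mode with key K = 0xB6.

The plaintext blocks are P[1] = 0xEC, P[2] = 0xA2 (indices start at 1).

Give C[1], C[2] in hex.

ECB encryption: C_i = E(K, P_i).
C[1]: E(K, 0xEC) = 0x5A.
C[2]: E(K, 0xA2) = 0x14.

C[1] = 0x5A, C[2] = 0x14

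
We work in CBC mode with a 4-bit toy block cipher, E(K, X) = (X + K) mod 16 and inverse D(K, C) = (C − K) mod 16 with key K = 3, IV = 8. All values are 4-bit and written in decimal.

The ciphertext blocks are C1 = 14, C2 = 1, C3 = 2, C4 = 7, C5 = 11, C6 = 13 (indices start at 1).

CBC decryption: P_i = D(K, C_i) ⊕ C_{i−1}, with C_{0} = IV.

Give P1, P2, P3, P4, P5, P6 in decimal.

P1 = 3, P2 = 0, P3 = 14, P4 = 6, P5 = 15, P6 = 1

P1: D(K, 14) = 11; 11 ⊕ 8 = 3.
P2: D(K, 1) = 14; 14 ⊕ 14 = 0.
P3: D(K, 2) = 15; 15 ⊕ 1 = 14.
P4: D(K, 7) = 4; 4 ⊕ 2 = 6.
P5: D(K, 11) = 8; 8 ⊕ 7 = 15.
P6: D(K, 13) = 10; 10 ⊕ 11 = 1.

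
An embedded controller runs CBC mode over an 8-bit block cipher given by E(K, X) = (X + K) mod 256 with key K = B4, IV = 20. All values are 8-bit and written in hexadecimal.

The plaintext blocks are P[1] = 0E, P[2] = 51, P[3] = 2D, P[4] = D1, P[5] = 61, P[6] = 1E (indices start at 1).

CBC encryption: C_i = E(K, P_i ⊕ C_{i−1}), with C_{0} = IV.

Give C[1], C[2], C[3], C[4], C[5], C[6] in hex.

C[1] = E2, C[2] = 67, C[3] = FE, C[4] = E3, C[5] = 36, C[6] = DC

C[1]: P[1] ⊕ 20 = 2E; E(K, 2E) = E2.
C[2]: P[2] ⊕ E2 = B3; E(K, B3) = 67.
C[3]: P[3] ⊕ 67 = 4A; E(K, 4A) = FE.
C[4]: P[4] ⊕ FE = 2F; E(K, 2F) = E3.
C[5]: P[5] ⊕ E3 = 82; E(K, 82) = 36.
C[6]: P[6] ⊕ 36 = 28; E(K, 28) = DC.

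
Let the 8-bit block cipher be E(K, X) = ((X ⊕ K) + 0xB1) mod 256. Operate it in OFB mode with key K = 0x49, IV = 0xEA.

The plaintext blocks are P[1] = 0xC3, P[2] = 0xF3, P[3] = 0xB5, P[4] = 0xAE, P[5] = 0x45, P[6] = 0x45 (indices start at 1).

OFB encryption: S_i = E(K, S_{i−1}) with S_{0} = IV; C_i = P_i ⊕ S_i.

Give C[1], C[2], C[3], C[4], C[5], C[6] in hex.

C[1]: S = E(K, 0xEA) = 0x54; 0xC3 ⊕ 0x54 = 0x97.
C[2]: S = E(K, 0x54) = 0xCE; 0xF3 ⊕ 0xCE = 0x3D.
C[3]: S = E(K, 0xCE) = 0x38; 0xB5 ⊕ 0x38 = 0x8D.
C[4]: S = E(K, 0x38) = 0x22; 0xAE ⊕ 0x22 = 0x8C.
C[5]: S = E(K, 0x22) = 0x1C; 0x45 ⊕ 0x1C = 0x59.
C[6]: S = E(K, 0x1C) = 0x06; 0x45 ⊕ 0x06 = 0x43.

C[1] = 0x97, C[2] = 0x3D, C[3] = 0x8D, C[4] = 0x8C, C[5] = 0x59, C[6] = 0x43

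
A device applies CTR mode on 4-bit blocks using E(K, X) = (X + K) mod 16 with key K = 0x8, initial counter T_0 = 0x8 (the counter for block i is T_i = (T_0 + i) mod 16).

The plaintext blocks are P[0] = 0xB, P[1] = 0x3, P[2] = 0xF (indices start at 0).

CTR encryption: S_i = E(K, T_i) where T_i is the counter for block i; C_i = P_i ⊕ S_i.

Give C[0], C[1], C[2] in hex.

C[0] = 0xB, C[1] = 0x2, C[2] = 0xD

C[0]: T = 0x8, S = E(K, T) = 0x0; 0xB ⊕ 0x0 = 0xB.
C[1]: T = 0x9, S = E(K, T) = 0x1; 0x3 ⊕ 0x1 = 0x2.
C[2]: T = 0xA, S = E(K, T) = 0x2; 0xF ⊕ 0x2 = 0xD.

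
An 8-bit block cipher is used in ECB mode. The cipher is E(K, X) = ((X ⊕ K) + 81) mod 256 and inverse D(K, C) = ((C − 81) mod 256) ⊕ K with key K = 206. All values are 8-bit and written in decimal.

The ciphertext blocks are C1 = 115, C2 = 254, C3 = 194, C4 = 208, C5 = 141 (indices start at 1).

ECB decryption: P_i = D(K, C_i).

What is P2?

P2: D(K, 254) = 99.

P2 = 99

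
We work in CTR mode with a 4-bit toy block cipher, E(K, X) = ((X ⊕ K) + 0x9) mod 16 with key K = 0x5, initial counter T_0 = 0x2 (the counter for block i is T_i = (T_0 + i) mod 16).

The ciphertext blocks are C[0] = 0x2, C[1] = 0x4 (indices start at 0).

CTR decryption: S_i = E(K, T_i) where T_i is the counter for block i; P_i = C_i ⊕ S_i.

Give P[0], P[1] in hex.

P[0]: T = 0x2, S = E(K, T) = 0x0; 0x2 ⊕ 0x0 = 0x2.
P[1]: T = 0x3, S = E(K, T) = 0xF; 0x4 ⊕ 0xF = 0xB.

P[0] = 0x2, P[1] = 0xB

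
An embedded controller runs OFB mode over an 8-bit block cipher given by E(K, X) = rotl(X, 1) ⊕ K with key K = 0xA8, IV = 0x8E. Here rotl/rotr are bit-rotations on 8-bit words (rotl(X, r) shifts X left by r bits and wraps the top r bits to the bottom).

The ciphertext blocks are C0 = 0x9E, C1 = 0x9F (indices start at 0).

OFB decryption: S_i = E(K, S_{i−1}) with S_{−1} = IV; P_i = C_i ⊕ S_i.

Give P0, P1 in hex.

P0 = 0x2B, P1 = 0x5C

P0: S = E(K, 0x8E) = 0xB5; 0x9E ⊕ 0xB5 = 0x2B.
P1: S = E(K, 0xB5) = 0xC3; 0x9F ⊕ 0xC3 = 0x5C.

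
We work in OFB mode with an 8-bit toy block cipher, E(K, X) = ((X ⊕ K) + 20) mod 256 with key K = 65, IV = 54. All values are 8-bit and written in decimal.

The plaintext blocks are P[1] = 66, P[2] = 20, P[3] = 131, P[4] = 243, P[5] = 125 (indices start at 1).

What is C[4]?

OFB encryption: S_i = E(K, S_{i−1}) with S_{0} = IV; C_i = P_i ⊕ S_i.
C[1]: S = E(K, 54) = 139; 66 ⊕ 139 = 201.
C[2]: S = E(K, 139) = 222; 20 ⊕ 222 = 202.
C[3]: S = E(K, 222) = 179; 131 ⊕ 179 = 48.
C[4]: S = E(K, 179) = 6; 243 ⊕ 6 = 245.

C[4] = 245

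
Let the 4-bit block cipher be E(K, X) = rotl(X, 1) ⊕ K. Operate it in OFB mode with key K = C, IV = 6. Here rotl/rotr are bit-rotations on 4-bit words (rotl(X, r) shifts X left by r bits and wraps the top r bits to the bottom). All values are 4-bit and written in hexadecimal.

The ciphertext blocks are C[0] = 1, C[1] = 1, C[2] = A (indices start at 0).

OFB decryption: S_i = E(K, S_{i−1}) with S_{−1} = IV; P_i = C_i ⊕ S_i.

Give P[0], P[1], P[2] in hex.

P[0] = 1, P[1] = D, P[2] = F

P[0]: S = E(K, 6) = 0; 1 ⊕ 0 = 1.
P[1]: S = E(K, 0) = C; 1 ⊕ C = D.
P[2]: S = E(K, C) = 5; A ⊕ 5 = F.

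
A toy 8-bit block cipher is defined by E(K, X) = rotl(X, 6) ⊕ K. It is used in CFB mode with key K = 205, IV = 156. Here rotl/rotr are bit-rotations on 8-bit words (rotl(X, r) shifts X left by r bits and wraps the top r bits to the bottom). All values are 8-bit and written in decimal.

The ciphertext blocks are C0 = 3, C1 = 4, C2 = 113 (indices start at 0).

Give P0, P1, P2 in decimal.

P0 = 233, P1 = 9, P2 = 189

CFB decryption: P_i = C_i ⊕ E(K, C_{i−1}), with C_{−1} = IV.
P0: E(K, 156) = 234; 3 ⊕ 234 = 233.
P1: E(K, 3) = 13; 4 ⊕ 13 = 9.
P2: E(K, 4) = 204; 113 ⊕ 204 = 189.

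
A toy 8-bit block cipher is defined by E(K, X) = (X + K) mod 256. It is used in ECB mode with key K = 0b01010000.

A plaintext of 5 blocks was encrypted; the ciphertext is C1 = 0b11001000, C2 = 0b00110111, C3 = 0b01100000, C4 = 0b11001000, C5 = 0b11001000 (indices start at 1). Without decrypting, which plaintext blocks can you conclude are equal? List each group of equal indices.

P1 = P4 = P5

ECB encrypts each block independently with the same key, so equal ciphertext blocks imply equal plaintext blocks.
C1 = C4 = C5 = 0b11001000, so P1 = P4 = P5.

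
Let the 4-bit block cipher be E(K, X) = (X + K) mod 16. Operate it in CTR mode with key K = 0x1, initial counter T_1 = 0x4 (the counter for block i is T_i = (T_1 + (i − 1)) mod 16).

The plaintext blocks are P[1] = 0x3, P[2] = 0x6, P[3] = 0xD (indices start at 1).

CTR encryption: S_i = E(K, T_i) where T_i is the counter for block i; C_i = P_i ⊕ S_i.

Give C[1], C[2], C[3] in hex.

C[1] = 0x6, C[2] = 0x0, C[3] = 0xA

C[1]: T = 0x4, S = E(K, T) = 0x5; 0x3 ⊕ 0x5 = 0x6.
C[2]: T = 0x5, S = E(K, T) = 0x6; 0x6 ⊕ 0x6 = 0x0.
C[3]: T = 0x6, S = E(K, T) = 0x7; 0xD ⊕ 0x7 = 0xA.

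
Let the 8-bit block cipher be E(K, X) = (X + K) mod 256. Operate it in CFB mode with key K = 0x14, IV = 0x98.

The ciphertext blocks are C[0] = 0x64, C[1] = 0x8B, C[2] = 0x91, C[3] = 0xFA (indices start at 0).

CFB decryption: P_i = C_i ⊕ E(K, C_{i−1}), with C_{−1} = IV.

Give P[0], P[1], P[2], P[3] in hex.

P[0] = 0xC8, P[1] = 0xF3, P[2] = 0x0E, P[3] = 0x5F

P[0]: E(K, 0x98) = 0xAC; 0x64 ⊕ 0xAC = 0xC8.
P[1]: E(K, 0x64) = 0x78; 0x8B ⊕ 0x78 = 0xF3.
P[2]: E(K, 0x8B) = 0x9F; 0x91 ⊕ 0x9F = 0x0E.
P[3]: E(K, 0x91) = 0xA5; 0xFA ⊕ 0xA5 = 0x5F.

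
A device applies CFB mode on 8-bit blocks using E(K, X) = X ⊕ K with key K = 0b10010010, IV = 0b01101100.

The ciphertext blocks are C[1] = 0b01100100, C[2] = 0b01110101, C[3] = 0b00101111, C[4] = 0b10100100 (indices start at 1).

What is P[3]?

CFB decryption: P_i = C_i ⊕ E(K, C_{i−1}), with C_{0} = IV.
P[3]: E(K, 0b01110101) = 0b11100111; 0b00101111 ⊕ 0b11100111 = 0b11001000.

P[3] = 0b11001000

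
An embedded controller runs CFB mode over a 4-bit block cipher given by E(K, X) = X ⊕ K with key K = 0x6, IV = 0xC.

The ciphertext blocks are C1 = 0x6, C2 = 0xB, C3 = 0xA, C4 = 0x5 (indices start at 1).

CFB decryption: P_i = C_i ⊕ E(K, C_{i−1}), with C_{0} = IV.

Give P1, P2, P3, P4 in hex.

P1 = 0xC, P2 = 0xB, P3 = 0x7, P4 = 0x9

P1: E(K, 0xC) = 0xA; 0x6 ⊕ 0xA = 0xC.
P2: E(K, 0x6) = 0x0; 0xB ⊕ 0x0 = 0xB.
P3: E(K, 0xB) = 0xD; 0xA ⊕ 0xD = 0x7.
P4: E(K, 0xA) = 0xC; 0x5 ⊕ 0xC = 0x9.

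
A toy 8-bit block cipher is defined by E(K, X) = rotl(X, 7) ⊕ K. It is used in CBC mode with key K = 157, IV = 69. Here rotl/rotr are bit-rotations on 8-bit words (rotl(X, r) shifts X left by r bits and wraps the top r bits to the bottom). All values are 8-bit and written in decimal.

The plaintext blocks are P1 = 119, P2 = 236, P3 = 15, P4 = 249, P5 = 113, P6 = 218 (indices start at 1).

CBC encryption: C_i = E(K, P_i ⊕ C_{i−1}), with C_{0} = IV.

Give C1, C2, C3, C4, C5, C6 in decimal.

C1: P1 ⊕ 69 = 50; E(K, 50) = 132.
C2: P2 ⊕ 132 = 104; E(K, 104) = 169.
C3: P3 ⊕ 169 = 166; E(K, 166) = 206.
C4: P4 ⊕ 206 = 55; E(K, 55) = 6.
C5: P5 ⊕ 6 = 119; E(K, 119) = 38.
C6: P6 ⊕ 38 = 252; E(K, 252) = 227.

C1 = 132, C2 = 169, C3 = 206, C4 = 6, C5 = 38, C6 = 227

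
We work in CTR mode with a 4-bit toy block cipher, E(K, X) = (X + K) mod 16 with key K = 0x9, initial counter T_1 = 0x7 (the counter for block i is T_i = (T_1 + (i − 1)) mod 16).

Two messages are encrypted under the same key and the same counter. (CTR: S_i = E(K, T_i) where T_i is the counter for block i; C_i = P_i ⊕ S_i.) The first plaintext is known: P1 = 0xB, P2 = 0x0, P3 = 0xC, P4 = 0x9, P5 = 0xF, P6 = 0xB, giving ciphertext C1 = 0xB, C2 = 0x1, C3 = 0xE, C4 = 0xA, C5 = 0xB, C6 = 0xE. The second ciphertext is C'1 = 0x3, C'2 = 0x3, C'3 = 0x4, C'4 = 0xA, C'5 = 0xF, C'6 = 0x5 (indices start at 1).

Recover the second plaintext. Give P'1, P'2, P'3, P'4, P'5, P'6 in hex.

In CTR with a reused counter, both messages share the same keystream S_i, so C_i ⊕ C'_i = P_i ⊕ P'_i and thus P'_i = P_i ⊕ C_i ⊕ C'_i.
P'1: 0xB ⊕ 0xB ⊕ 0x3 = 0x3.
P'2: 0x0 ⊕ 0x1 ⊕ 0x3 = 0x2.
P'3: 0xC ⊕ 0xE ⊕ 0x4 = 0x6.
P'4: 0x9 ⊕ 0xA ⊕ 0xA = 0x9.
P'5: 0xF ⊕ 0xB ⊕ 0xF = 0xB.
P'6: 0xB ⊕ 0xE ⊕ 0x5 = 0x0.

P'1 = 0x3, P'2 = 0x2, P'3 = 0x6, P'4 = 0x9, P'5 = 0xB, P'6 = 0x0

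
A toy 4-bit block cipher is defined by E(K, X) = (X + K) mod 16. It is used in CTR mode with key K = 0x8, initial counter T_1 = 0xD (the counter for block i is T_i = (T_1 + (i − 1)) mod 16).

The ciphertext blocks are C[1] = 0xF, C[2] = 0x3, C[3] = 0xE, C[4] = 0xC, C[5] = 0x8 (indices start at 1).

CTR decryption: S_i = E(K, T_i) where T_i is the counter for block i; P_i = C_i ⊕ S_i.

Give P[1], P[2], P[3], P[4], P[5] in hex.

P[1] = 0xA, P[2] = 0x5, P[3] = 0x9, P[4] = 0x4, P[5] = 0x1

P[1]: T = 0xD, S = E(K, T) = 0x5; 0xF ⊕ 0x5 = 0xA.
P[2]: T = 0xE, S = E(K, T) = 0x6; 0x3 ⊕ 0x6 = 0x5.
P[3]: T = 0xF, S = E(K, T) = 0x7; 0xE ⊕ 0x7 = 0x9.
P[4]: T = 0x0, S = E(K, T) = 0x8; 0xC ⊕ 0x8 = 0x4.
P[5]: T = 0x1, S = E(K, T) = 0x9; 0x8 ⊕ 0x9 = 0x1.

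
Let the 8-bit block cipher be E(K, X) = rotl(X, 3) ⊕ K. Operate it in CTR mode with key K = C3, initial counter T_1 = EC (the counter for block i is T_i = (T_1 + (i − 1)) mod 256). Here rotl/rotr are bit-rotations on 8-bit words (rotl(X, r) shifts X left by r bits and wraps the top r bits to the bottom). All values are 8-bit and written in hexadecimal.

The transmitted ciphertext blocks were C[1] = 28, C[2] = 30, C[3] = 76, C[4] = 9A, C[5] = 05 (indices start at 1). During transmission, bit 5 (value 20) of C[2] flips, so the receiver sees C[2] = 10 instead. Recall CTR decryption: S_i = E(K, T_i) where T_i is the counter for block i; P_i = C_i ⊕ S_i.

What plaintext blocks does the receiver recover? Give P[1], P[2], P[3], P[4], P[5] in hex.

P[1] = 8C, P[2] = BC, P[3] = C2, P[4] = 26, P[5] = 41

Only C[2] changed, to 10. In CTR, a change in C_i flips the same bit in P_i only; the keystream is unaffected. Decrypting the received ciphertext:
P[1]: T = EC, S = E(K, T) = A4; 28 ⊕ A4 = 8C.
P[2]: T = ED, S = E(K, T) = AC; 10 ⊕ AC = BC.
P[3]: T = EE, S = E(K, T) = B4; 76 ⊕ B4 = C2.
P[4]: T = EF, S = E(K, T) = BC; 9A ⊕ BC = 26.
P[5]: T = F0, S = E(K, T) = 44; 05 ⊕ 44 = 41.
Blocks that differ from the original plaintext: P[2].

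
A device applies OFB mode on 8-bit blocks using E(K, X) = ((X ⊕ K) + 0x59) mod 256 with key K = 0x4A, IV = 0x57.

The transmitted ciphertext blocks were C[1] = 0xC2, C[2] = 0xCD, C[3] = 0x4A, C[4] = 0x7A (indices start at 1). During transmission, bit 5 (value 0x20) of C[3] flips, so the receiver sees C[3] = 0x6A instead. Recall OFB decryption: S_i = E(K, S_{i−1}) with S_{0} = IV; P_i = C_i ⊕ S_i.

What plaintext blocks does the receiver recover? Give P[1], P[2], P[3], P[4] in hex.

Only C[3] changed, to 0x6A. In OFB, a change in C_i flips the same bit in P_i only; the keystream is unaffected. Decrypting the received ciphertext:
P[1]: S = E(K, 0x57) = 0x76; 0xC2 ⊕ 0x76 = 0xB4.
P[2]: S = E(K, 0x76) = 0x95; 0xCD ⊕ 0x95 = 0x58.
P[3]: S = E(K, 0x95) = 0x38; 0x6A ⊕ 0x38 = 0x52.
P[4]: S = E(K, 0x38) = 0xCB; 0x7A ⊕ 0xCB = 0xB1.
Blocks that differ from the original plaintext: P[3].

P[1] = 0xB4, P[2] = 0x58, P[3] = 0x52, P[4] = 0xB1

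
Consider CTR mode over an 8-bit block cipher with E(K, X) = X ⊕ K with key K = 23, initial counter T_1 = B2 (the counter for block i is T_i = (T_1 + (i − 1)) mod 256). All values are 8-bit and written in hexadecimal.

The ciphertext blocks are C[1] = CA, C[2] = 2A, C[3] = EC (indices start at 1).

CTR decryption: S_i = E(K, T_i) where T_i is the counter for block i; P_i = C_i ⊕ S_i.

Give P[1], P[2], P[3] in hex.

P[1]: T = B2, S = E(K, T) = 91; CA ⊕ 91 = 5B.
P[2]: T = B3, S = E(K, T) = 90; 2A ⊕ 90 = BA.
P[3]: T = B4, S = E(K, T) = 97; EC ⊕ 97 = 7B.

P[1] = 5B, P[2] = BA, P[3] = 7B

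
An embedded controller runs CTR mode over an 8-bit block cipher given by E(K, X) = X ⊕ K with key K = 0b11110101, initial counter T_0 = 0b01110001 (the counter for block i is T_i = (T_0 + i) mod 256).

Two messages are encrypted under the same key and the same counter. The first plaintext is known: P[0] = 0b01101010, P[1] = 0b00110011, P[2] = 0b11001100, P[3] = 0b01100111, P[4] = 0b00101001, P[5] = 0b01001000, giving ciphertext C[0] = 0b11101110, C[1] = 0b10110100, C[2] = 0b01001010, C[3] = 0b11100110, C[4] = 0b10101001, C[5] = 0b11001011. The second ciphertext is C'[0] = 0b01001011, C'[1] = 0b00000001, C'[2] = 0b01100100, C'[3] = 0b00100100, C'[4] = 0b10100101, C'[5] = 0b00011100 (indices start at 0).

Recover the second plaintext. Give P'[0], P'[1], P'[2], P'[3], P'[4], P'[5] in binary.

P'[0] = 0b11001111, P'[1] = 0b10000110, P'[2] = 0b11100010, P'[3] = 0b10100101, P'[4] = 0b00100101, P'[5] = 0b10011111

In CTR with a reused counter, both messages share the same keystream S_i, so C_i ⊕ C'_i = P_i ⊕ P'_i and thus P'_i = P_i ⊕ C_i ⊕ C'_i.
P'[0]: 0b01101010 ⊕ 0b11101110 ⊕ 0b01001011 = 0b11001111.
P'[1]: 0b00110011 ⊕ 0b10110100 ⊕ 0b00000001 = 0b10000110.
P'[2]: 0b11001100 ⊕ 0b01001010 ⊕ 0b01100100 = 0b11100010.
P'[3]: 0b01100111 ⊕ 0b11100110 ⊕ 0b00100100 = 0b10100101.
P'[4]: 0b00101001 ⊕ 0b10101001 ⊕ 0b10100101 = 0b00100101.
P'[5]: 0b01001000 ⊕ 0b11001011 ⊕ 0b00011100 = 0b10011111.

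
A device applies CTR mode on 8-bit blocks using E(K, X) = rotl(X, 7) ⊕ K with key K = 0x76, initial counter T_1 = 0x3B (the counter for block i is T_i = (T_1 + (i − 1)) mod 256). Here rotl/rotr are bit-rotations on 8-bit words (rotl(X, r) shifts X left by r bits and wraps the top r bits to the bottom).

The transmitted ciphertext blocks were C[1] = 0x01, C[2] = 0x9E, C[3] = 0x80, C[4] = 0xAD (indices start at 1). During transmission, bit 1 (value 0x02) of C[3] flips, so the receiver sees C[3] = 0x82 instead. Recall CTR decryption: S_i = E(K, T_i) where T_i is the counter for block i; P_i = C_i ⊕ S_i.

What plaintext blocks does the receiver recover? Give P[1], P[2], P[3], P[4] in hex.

P[1] = 0xEA, P[2] = 0xF6, P[3] = 0x6A, P[4] = 0xC4

Only C[3] changed, to 0x82. In CTR, a change in C_i flips the same bit in P_i only; the keystream is unaffected. Decrypting the received ciphertext:
P[1]: T = 0x3B, S = E(K, T) = 0xEB; 0x01 ⊕ 0xEB = 0xEA.
P[2]: T = 0x3C, S = E(K, T) = 0x68; 0x9E ⊕ 0x68 = 0xF6.
P[3]: T = 0x3D, S = E(K, T) = 0xE8; 0x82 ⊕ 0xE8 = 0x6A.
P[4]: T = 0x3E, S = E(K, T) = 0x69; 0xAD ⊕ 0x69 = 0xC4.
Blocks that differ from the original plaintext: P[3].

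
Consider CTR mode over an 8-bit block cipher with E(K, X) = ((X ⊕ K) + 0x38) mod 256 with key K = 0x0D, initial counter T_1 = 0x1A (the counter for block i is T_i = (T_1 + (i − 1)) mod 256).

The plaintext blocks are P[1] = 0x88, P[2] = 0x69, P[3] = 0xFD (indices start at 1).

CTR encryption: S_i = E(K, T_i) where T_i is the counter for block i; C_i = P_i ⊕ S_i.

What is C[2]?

C[1]: T = 0x1A, S = E(K, T) = 0x4F; 0x88 ⊕ 0x4F = 0xC7.
C[2]: T = 0x1B, S = E(K, T) = 0x4E; 0x69 ⊕ 0x4E = 0x27.

C[2] = 0x27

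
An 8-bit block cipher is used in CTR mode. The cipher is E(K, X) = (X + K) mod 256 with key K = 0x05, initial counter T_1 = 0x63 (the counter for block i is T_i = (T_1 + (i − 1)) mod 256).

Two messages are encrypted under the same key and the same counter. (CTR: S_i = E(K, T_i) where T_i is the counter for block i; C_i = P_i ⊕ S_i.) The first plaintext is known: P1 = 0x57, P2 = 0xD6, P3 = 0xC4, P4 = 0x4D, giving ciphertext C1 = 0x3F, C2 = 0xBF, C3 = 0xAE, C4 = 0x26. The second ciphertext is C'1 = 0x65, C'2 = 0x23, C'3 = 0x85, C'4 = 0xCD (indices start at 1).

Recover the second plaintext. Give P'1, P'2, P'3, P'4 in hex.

In CTR with a reused counter, both messages share the same keystream S_i, so C_i ⊕ C'_i = P_i ⊕ P'_i and thus P'_i = P_i ⊕ C_i ⊕ C'_i.
P'1: 0x57 ⊕ 0x3F ⊕ 0x65 = 0x0D.
P'2: 0xD6 ⊕ 0xBF ⊕ 0x23 = 0x4A.
P'3: 0xC4 ⊕ 0xAE ⊕ 0x85 = 0xEF.
P'4: 0x4D ⊕ 0x26 ⊕ 0xCD = 0xA6.

P'1 = 0x0D, P'2 = 0x4A, P'3 = 0xEF, P'4 = 0xA6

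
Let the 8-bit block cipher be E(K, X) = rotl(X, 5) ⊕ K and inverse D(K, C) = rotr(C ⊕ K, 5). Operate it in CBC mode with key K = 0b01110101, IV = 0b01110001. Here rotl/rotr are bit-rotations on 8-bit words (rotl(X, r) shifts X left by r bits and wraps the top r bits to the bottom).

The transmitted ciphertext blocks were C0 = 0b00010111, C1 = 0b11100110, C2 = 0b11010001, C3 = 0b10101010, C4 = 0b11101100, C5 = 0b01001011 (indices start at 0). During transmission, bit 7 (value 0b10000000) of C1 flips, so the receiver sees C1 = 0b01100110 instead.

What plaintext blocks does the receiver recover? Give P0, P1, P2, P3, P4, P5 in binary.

CBC decryption: P_i = D(K, C_i) ⊕ C_{i−1}, with C_{−1} = IV.
Only C1 changed, to 0b01100110. In CBC, a change in C_i garbles P_i and flips the same bit in P_{i+1}. Decrypting the received ciphertext:
P0: D(K, 0b00010111) = 0b00010011; 0b00010011 ⊕ 0b01110001 = 0b01100010.
P1: D(K, 0b01100110) = 0b10011000; 0b10011000 ⊕ 0b00010111 = 0b10001111.
P2: D(K, 0b11010001) = 0b00100101; 0b00100101 ⊕ 0b01100110 = 0b01000011.
P3: D(K, 0b10101010) = 0b11111110; 0b11111110 ⊕ 0b11010001 = 0b00101111.
P4: D(K, 0b11101100) = 0b11001100; 0b11001100 ⊕ 0b10101010 = 0b01100110.
P5: D(K, 0b01001011) = 0b11110001; 0b11110001 ⊕ 0b11101100 = 0b00011101.
Blocks that differ from the original plaintext: P1, P2.

P0 = 0b01100010, P1 = 0b10001111, P2 = 0b01000011, P3 = 0b00101111, P4 = 0b01100110, P5 = 0b00011101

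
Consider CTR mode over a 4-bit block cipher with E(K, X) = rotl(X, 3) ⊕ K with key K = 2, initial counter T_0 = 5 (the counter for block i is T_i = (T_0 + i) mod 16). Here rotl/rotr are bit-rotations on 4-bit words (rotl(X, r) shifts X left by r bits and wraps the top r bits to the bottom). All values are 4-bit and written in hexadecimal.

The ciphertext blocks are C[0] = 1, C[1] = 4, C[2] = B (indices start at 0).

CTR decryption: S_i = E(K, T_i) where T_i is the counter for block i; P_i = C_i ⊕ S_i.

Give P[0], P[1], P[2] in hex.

P[0]: T = 5, S = E(K, T) = 8; 1 ⊕ 8 = 9.
P[1]: T = 6, S = E(K, T) = 1; 4 ⊕ 1 = 5.
P[2]: T = 7, S = E(K, T) = 9; B ⊕ 9 = 2.

P[0] = 9, P[1] = 5, P[2] = 2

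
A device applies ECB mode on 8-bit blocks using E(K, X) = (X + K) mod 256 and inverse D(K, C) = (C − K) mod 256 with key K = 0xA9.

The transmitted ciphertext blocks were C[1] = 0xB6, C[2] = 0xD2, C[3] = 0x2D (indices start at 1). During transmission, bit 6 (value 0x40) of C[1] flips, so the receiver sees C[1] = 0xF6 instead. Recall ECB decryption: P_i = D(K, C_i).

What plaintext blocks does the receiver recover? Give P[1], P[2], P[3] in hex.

Only C[1] changed, to 0xF6. In ECB, a change in C_i affects only P_i. Decrypting the received ciphertext:
P[1]: D(K, 0xF6) = 0x4D.
P[2]: D(K, 0xD2) = 0x29.
P[3]: D(K, 0x2D) = 0x84.
Blocks that differ from the original plaintext: P[1].

P[1] = 0x4D, P[2] = 0x29, P[3] = 0x84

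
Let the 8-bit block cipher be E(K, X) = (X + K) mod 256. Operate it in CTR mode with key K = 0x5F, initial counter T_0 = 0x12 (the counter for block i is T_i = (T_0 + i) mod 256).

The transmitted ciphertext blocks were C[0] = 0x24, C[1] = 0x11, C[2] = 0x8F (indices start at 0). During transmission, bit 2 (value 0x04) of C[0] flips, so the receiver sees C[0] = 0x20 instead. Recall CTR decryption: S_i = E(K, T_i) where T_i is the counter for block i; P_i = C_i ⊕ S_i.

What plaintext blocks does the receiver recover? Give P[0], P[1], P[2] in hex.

P[0] = 0x51, P[1] = 0x63, P[2] = 0xFC

Only C[0] changed, to 0x20. In CTR, a change in C_i flips the same bit in P_i only; the keystream is unaffected. Decrypting the received ciphertext:
P[0]: T = 0x12, S = E(K, T) = 0x71; 0x20 ⊕ 0x71 = 0x51.
P[1]: T = 0x13, S = E(K, T) = 0x72; 0x11 ⊕ 0x72 = 0x63.
P[2]: T = 0x14, S = E(K, T) = 0x73; 0x8F ⊕ 0x73 = 0xFC.
Blocks that differ from the original plaintext: P[0].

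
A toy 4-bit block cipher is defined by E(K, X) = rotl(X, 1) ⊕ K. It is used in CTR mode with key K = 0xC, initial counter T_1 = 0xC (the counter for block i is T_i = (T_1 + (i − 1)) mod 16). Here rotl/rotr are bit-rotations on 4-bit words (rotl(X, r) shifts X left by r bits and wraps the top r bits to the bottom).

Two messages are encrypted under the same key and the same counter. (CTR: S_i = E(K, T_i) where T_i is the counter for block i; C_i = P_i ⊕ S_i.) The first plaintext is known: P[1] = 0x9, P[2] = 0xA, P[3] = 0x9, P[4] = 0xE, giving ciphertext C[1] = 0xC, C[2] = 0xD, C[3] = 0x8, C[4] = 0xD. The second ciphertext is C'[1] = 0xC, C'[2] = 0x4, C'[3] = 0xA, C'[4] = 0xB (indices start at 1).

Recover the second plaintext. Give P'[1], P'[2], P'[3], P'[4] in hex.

P'[1] = 0x9, P'[2] = 0x3, P'[3] = 0xB, P'[4] = 0x8

In CTR with a reused counter, both messages share the same keystream S_i, so C_i ⊕ C'_i = P_i ⊕ P'_i and thus P'_i = P_i ⊕ C_i ⊕ C'_i.
P'[1]: 0x9 ⊕ 0xC ⊕ 0xC = 0x9.
P'[2]: 0xA ⊕ 0xD ⊕ 0x4 = 0x3.
P'[3]: 0x9 ⊕ 0x8 ⊕ 0xA = 0xB.
P'[4]: 0xE ⊕ 0xD ⊕ 0xB = 0x8.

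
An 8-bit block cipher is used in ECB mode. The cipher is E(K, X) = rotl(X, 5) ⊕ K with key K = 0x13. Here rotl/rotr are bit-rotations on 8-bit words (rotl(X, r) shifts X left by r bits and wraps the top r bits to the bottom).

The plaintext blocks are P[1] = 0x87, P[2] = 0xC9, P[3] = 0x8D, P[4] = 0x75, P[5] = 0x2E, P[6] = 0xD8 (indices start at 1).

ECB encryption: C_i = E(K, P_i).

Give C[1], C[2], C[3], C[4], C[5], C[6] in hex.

C[1] = 0xE3, C[2] = 0x2A, C[3] = 0xA2, C[4] = 0xBD, C[5] = 0xD6, C[6] = 0x08

C[1]: E(K, 0x87) = 0xE3.
C[2]: E(K, 0xC9) = 0x2A.
C[3]: E(K, 0x8D) = 0xA2.
C[4]: E(K, 0x75) = 0xBD.
C[5]: E(K, 0x2E) = 0xD6.
C[6]: E(K, 0xD8) = 0x08.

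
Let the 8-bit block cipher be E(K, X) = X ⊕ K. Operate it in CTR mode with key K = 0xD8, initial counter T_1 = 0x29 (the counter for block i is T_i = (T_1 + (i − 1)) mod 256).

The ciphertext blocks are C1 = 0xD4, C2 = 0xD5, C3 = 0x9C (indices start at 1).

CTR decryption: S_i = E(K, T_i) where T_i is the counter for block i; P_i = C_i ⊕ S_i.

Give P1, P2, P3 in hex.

P1 = 0x25, P2 = 0x27, P3 = 0x6F

P1: T = 0x29, S = E(K, T) = 0xF1; 0xD4 ⊕ 0xF1 = 0x25.
P2: T = 0x2A, S = E(K, T) = 0xF2; 0xD5 ⊕ 0xF2 = 0x27.
P3: T = 0x2B, S = E(K, T) = 0xF3; 0x9C ⊕ 0xF3 = 0x6F.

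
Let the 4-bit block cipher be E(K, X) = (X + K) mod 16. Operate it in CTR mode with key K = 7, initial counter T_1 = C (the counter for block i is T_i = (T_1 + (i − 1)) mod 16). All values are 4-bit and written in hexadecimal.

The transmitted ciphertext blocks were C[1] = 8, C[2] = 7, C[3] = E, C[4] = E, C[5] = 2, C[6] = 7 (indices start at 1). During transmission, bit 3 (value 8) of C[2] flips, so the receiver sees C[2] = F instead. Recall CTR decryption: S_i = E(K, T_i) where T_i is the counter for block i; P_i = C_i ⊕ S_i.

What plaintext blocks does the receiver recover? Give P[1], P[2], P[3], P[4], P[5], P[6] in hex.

Only C[2] changed, to F. In CTR, a change in C_i flips the same bit in P_i only; the keystream is unaffected. Decrypting the received ciphertext:
P[1]: T = C, S = E(K, T) = 3; 8 ⊕ 3 = B.
P[2]: T = D, S = E(K, T) = 4; F ⊕ 4 = B.
P[3]: T = E, S = E(K, T) = 5; E ⊕ 5 = B.
P[4]: T = F, S = E(K, T) = 6; E ⊕ 6 = 8.
P[5]: T = 0, S = E(K, T) = 7; 2 ⊕ 7 = 5.
P[6]: T = 1, S = E(K, T) = 8; 7 ⊕ 8 = F.
Blocks that differ from the original plaintext: P[2].

P[1] = B, P[2] = B, P[3] = B, P[4] = 8, P[5] = 5, P[6] = F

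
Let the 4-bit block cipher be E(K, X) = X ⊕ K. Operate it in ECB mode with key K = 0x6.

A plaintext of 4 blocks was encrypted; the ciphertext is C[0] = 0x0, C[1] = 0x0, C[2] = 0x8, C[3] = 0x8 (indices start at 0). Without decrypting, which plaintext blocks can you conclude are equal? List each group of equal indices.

P[0] = P[1]; P[2] = P[3]

ECB encrypts each block independently with the same key, so equal ciphertext blocks imply equal plaintext blocks.
C[0] = C[1] = 0x0, so P[0] = P[1].
C[2] = C[3] = 0x8, so P[2] = P[3].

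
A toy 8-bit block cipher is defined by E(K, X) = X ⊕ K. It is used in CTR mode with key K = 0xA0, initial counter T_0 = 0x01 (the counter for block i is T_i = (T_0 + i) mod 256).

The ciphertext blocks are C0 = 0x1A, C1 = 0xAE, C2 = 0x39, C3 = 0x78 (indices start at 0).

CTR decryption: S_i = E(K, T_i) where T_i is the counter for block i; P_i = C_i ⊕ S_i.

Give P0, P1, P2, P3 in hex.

P0: T = 0x01, S = E(K, T) = 0xA1; 0x1A ⊕ 0xA1 = 0xBB.
P1: T = 0x02, S = E(K, T) = 0xA2; 0xAE ⊕ 0xA2 = 0x0C.
P2: T = 0x03, S = E(K, T) = 0xA3; 0x39 ⊕ 0xA3 = 0x9A.
P3: T = 0x04, S = E(K, T) = 0xA4; 0x78 ⊕ 0xA4 = 0xDC.

P0 = 0xBB, P1 = 0x0C, P2 = 0x9A, P3 = 0xDC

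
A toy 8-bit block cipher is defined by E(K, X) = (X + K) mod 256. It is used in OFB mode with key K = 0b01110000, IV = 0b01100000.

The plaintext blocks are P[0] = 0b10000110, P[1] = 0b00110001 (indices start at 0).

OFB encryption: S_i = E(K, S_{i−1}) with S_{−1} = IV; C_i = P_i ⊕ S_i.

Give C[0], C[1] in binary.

C[0] = 0b01010110, C[1] = 0b01110001

C[0]: S = E(K, 0b01100000) = 0b11010000; 0b10000110 ⊕ 0b11010000 = 0b01010110.
C[1]: S = E(K, 0b11010000) = 0b01000000; 0b00110001 ⊕ 0b01000000 = 0b01110001.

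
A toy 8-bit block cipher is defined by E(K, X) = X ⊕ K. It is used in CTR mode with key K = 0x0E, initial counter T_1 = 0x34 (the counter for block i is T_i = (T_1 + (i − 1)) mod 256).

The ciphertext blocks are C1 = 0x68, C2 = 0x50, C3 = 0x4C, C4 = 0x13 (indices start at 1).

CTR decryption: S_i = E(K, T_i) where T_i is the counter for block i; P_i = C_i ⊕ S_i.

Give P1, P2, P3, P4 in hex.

P1 = 0x52, P2 = 0x6B, P3 = 0x74, P4 = 0x2A

P1: T = 0x34, S = E(K, T) = 0x3A; 0x68 ⊕ 0x3A = 0x52.
P2: T = 0x35, S = E(K, T) = 0x3B; 0x50 ⊕ 0x3B = 0x6B.
P3: T = 0x36, S = E(K, T) = 0x38; 0x4C ⊕ 0x38 = 0x74.
P4: T = 0x37, S = E(K, T) = 0x39; 0x13 ⊕ 0x39 = 0x2A.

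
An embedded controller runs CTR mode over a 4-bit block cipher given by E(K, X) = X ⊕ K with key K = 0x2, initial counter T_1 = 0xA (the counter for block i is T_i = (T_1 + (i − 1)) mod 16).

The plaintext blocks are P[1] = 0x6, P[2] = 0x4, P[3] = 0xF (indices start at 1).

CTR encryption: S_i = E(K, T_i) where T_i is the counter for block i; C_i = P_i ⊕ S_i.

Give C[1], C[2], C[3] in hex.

C[1]: T = 0xA, S = E(K, T) = 0x8; 0x6 ⊕ 0x8 = 0xE.
C[2]: T = 0xB, S = E(K, T) = 0x9; 0x4 ⊕ 0x9 = 0xD.
C[3]: T = 0xC, S = E(K, T) = 0xE; 0xF ⊕ 0xE = 0x1.

C[1] = 0xE, C[2] = 0xD, C[3] = 0x1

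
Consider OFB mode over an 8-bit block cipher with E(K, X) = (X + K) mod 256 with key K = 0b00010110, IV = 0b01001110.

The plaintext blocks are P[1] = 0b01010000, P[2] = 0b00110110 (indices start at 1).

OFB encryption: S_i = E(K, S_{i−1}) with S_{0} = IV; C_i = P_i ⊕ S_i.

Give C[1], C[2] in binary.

C[1] = 0b00110100, C[2] = 0b01001100

C[1]: S = E(K, 0b01001110) = 0b01100100; 0b01010000 ⊕ 0b01100100 = 0b00110100.
C[2]: S = E(K, 0b01100100) = 0b01111010; 0b00110110 ⊕ 0b01111010 = 0b01001100.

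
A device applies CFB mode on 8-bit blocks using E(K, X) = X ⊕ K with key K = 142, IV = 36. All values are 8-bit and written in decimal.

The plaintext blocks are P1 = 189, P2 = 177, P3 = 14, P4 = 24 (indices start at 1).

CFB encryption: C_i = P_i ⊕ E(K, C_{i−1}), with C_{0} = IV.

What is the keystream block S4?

38

C1: E(K, 36) = 170; 189 ⊕ 170 = 23.
C2: E(K, 23) = 153; 177 ⊕ 153 = 40.
C3: E(K, 40) = 166; 14 ⊕ 166 = 168.
C4: E(K, 168) = 38; 24 ⊕ 38 = 62.
So S4 = 38.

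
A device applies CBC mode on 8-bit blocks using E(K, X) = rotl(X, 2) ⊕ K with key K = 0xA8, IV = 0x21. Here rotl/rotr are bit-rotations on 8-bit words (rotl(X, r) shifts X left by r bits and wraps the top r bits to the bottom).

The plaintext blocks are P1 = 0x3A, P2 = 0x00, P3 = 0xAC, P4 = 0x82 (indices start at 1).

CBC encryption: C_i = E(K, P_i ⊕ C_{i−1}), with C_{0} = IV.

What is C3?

C1: P1 ⊕ 0x21 = 0x1B; E(K, 0x1B) = 0xC4.
C2: P2 ⊕ 0xC4 = 0xC4; E(K, 0xC4) = 0xBB.
C3: P3 ⊕ 0xBB = 0x17; E(K, 0x17) = 0xF4.

C3 = 0xF4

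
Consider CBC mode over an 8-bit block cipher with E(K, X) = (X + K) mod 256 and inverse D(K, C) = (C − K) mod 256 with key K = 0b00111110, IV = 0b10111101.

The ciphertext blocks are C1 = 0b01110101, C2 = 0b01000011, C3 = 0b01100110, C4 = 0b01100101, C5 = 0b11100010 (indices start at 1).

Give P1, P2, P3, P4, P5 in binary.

CBC decryption: P_i = D(K, C_i) ⊕ C_{i−1}, with C_{0} = IV.
P1: D(K, 0b01110101) = 0b00110111; 0b00110111 ⊕ 0b10111101 = 0b10001010.
P2: D(K, 0b01000011) = 0b00000101; 0b00000101 ⊕ 0b01110101 = 0b01110000.
P3: D(K, 0b01100110) = 0b00101000; 0b00101000 ⊕ 0b01000011 = 0b01101011.
P4: D(K, 0b01100101) = 0b00100111; 0b00100111 ⊕ 0b01100110 = 0b01000001.
P5: D(K, 0b11100010) = 0b10100100; 0b10100100 ⊕ 0b01100101 = 0b11000001.

P1 = 0b10001010, P2 = 0b01110000, P3 = 0b01101011, P4 = 0b01000001, P5 = 0b11000001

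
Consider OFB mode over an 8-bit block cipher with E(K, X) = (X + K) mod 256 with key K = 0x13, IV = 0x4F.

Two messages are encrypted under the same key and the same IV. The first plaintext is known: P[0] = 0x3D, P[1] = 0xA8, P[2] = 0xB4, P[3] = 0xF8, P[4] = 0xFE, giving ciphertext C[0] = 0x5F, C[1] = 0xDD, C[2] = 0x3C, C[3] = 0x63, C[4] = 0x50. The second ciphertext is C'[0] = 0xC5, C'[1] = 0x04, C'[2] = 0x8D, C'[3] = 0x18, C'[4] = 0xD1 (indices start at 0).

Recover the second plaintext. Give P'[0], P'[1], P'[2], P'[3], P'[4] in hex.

P'[0] = 0xA7, P'[1] = 0x71, P'[2] = 0x05, P'[3] = 0x83, P'[4] = 0x7F

In OFB with a reused IV, both messages share the same keystream S_i, so C_i ⊕ C'_i = P_i ⊕ P'_i and thus P'_i = P_i ⊕ C_i ⊕ C'_i.
P'[0]: 0x3D ⊕ 0x5F ⊕ 0xC5 = 0xA7.
P'[1]: 0xA8 ⊕ 0xDD ⊕ 0x04 = 0x71.
P'[2]: 0xB4 ⊕ 0x3C ⊕ 0x8D = 0x05.
P'[3]: 0xF8 ⊕ 0x63 ⊕ 0x18 = 0x83.
P'[4]: 0xFE ⊕ 0x50 ⊕ 0xD1 = 0x7F.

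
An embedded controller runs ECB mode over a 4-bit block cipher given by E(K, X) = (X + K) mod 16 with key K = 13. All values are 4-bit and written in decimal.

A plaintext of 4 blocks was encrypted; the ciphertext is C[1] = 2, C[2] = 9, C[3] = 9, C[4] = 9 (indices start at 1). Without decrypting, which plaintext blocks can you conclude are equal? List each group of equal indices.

P[2] = P[3] = P[4]

ECB encrypts each block independently with the same key, so equal ciphertext blocks imply equal plaintext blocks.
C[2] = C[3] = C[4] = 9, so P[2] = P[3] = P[4].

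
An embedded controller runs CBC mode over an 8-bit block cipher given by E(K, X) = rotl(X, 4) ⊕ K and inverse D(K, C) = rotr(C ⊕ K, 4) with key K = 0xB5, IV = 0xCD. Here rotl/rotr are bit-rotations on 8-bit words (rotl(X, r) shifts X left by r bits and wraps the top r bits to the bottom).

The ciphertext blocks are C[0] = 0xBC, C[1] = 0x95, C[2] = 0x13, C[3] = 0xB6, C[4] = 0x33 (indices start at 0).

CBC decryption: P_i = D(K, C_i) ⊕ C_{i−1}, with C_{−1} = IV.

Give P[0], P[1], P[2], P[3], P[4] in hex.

P[0] = 0x5D, P[1] = 0xBE, P[2] = 0xFF, P[3] = 0x23, P[4] = 0xDE

P[0]: D(K, 0xBC) = 0x90; 0x90 ⊕ 0xCD = 0x5D.
P[1]: D(K, 0x95) = 0x02; 0x02 ⊕ 0xBC = 0xBE.
P[2]: D(K, 0x13) = 0x6A; 0x6A ⊕ 0x95 = 0xFF.
P[3]: D(K, 0xB6) = 0x30; 0x30 ⊕ 0x13 = 0x23.
P[4]: D(K, 0x33) = 0x68; 0x68 ⊕ 0xB6 = 0xDE.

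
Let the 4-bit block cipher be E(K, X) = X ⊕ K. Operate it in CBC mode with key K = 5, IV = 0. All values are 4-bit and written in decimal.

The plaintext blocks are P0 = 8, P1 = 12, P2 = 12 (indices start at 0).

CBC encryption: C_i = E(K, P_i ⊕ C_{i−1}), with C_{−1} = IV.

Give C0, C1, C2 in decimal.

C0 = 13, C1 = 4, C2 = 13

C0: P0 ⊕ 0 = 8; E(K, 8) = 13.
C1: P1 ⊕ 13 = 1; E(K, 1) = 4.
C2: P2 ⊕ 4 = 8; E(K, 8) = 13.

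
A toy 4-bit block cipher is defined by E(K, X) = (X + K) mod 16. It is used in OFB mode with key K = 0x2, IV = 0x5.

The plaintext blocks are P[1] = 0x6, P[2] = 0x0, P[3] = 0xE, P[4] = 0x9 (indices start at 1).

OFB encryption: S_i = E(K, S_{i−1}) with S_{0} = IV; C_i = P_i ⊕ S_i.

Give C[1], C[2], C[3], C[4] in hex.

C[1]: S = E(K, 0x5) = 0x7; 0x6 ⊕ 0x7 = 0x1.
C[2]: S = E(K, 0x7) = 0x9; 0x0 ⊕ 0x9 = 0x9.
C[3]: S = E(K, 0x9) = 0xB; 0xE ⊕ 0xB = 0x5.
C[4]: S = E(K, 0xB) = 0xD; 0x9 ⊕ 0xD = 0x4.

C[1] = 0x1, C[2] = 0x9, C[3] = 0x5, C[4] = 0x4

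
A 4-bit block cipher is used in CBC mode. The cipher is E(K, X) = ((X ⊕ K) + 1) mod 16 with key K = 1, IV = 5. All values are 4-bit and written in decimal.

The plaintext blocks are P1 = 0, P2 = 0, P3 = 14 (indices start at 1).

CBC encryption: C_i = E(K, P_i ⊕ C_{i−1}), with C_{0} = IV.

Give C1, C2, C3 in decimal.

C1: P1 ⊕ 5 = 5; E(K, 5) = 5.
C2: P2 ⊕ 5 = 5; E(K, 5) = 5.
C3: P3 ⊕ 5 = 11; E(K, 11) = 11.

C1 = 5, C2 = 5, C3 = 11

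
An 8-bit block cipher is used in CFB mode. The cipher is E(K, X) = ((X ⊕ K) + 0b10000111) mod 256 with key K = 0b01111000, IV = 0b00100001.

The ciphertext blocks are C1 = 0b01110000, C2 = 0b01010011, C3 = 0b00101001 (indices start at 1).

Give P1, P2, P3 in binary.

P1 = 0b10010000, P2 = 0b11011100, P3 = 0b10011011

CFB decryption: P_i = C_i ⊕ E(K, C_{i−1}), with C_{0} = IV.
P1: E(K, 0b00100001) = 0b11100000; 0b01110000 ⊕ 0b11100000 = 0b10010000.
P2: E(K, 0b01110000) = 0b10001111; 0b01010011 ⊕ 0b10001111 = 0b11011100.
P3: E(K, 0b01010011) = 0b10110010; 0b00101001 ⊕ 0b10110010 = 0b10011011.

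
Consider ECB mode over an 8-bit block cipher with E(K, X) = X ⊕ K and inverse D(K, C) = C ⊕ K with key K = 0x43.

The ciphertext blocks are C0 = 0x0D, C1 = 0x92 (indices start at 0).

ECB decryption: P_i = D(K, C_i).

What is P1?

P1 = 0xD1

P1: D(K, 0x92) = 0xD1.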